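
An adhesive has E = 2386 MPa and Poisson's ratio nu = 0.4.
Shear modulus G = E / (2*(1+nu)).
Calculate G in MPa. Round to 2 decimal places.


G = 2386 / (2*(1+0.4))
= 2386 / 2.80
= 852.14 MPa

852.14


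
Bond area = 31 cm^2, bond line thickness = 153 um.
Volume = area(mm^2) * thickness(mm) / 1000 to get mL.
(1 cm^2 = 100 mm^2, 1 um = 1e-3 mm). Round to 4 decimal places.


area_mm2 = 31 * 100 = 3100
blt_mm = 153 * 1e-3 = 0.153
vol_mm3 = 3100 * 0.153 = 474.3
vol_mL = 474.3 / 1000 = 0.4743 mL

0.4743


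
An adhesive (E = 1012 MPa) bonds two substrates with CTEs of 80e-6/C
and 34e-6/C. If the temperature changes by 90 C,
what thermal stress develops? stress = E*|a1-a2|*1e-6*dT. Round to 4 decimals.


Stress = 1012 * |80 - 34| * 1e-6 * 90
= 4.1897 MPa

4.1897


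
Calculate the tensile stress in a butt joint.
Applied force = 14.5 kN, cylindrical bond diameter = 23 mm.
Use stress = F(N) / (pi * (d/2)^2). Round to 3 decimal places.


A = pi * 11.5^2 = 415.4756 mm^2
sigma = 14500.0 / 415.4756 = 34.900 MPa

34.900


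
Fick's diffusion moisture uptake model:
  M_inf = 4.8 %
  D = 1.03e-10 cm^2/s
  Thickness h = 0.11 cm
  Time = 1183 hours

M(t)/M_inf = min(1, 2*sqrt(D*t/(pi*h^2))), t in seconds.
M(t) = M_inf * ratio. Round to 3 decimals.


t_sec = 1183 * 3600 = 4258800
ratio = 2*sqrt(1.03e-10*4258800/(pi*0.11^2))
= min(1, 0.214845)
= 0.214845
M(t) = 4.8 * 0.214845 = 1.031 %

1.031


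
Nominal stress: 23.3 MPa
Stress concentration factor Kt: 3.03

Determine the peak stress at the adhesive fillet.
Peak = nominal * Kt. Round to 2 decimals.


Peak stress = 23.3 * 3.03
= 70.60 MPa

70.60


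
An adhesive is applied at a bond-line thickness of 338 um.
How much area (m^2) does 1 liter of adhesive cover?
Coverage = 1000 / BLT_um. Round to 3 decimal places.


Coverage = 1000 / 338 = 2.959 m^2

2.959


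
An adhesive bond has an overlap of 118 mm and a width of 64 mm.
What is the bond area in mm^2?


Bond area = overlap * width
= 118 * 64
= 7552 mm^2

7552


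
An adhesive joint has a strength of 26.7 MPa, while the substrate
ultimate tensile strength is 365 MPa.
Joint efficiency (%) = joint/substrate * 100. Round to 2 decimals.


Efficiency = 26.7 / 365 * 100
= 7.32%

7.32


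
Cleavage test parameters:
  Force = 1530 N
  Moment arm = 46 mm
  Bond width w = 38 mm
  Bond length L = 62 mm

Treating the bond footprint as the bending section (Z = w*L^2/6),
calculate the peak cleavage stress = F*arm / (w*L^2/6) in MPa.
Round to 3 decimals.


M = 1530 * 46 = 70380 N*mm
Z = 38 * 62^2 / 6 = 146072 / 6 mm^3
sigma = M / Z = 6 * 70380 / 146072 = 422280 / 146072
= 2.891 MPa

2.891


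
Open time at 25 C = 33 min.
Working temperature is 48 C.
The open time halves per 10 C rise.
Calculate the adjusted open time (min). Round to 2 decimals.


factor = 2^((48 - 25) / 10) = 4.9246
ot = 33 / 4.9246 = 6.70 min

6.70


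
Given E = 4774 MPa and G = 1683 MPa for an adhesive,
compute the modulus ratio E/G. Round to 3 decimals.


E/G ratio = 4774 / 1683 = 2.837

2.837


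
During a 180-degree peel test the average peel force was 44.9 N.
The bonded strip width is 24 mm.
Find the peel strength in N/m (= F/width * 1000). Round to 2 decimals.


Peel strength = F/width * 1000
= 44.9 / 24 * 1000
= 1870.83 N/m

1870.83


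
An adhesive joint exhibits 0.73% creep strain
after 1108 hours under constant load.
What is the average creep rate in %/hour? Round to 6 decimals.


Creep rate = strain / time
= 0.73 / 1108
= 0.000659 %/h

0.000659


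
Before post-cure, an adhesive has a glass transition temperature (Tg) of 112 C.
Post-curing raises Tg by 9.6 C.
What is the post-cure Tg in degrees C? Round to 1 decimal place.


Tg_post = Tg_base + delta_Tg
= 112 + 9.6
= 121.6 C

121.6


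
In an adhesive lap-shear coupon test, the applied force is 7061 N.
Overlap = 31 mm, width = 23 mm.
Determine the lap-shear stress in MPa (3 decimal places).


stress = F / (overlap * width)
= 7061 / (31 * 23)
= 9.903 MPa

9.903


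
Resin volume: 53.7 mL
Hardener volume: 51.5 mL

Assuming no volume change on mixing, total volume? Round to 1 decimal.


V_total = 53.7 + 51.5 = 105.2 mL

105.2


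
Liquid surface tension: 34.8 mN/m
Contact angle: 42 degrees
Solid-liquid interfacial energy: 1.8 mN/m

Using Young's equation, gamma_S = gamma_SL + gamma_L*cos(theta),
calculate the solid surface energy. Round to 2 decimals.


gamma_S = 1.8 + 34.8 * cos(42)
= 27.66 mN/m

27.66


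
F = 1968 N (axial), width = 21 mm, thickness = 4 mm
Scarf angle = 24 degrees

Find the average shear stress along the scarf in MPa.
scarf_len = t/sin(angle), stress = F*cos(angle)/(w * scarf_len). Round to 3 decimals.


scarf_len = 4/sin(24 deg) = 9.8344
cos(24 deg) = 0.913545
stress = 1968*0.913545/(21*9.8344) = 8.705 MPa

8.705


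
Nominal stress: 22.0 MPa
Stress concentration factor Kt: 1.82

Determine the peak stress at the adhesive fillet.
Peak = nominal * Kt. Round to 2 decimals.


Peak stress = 22.0 * 1.82
= 40.04 MPa

40.04


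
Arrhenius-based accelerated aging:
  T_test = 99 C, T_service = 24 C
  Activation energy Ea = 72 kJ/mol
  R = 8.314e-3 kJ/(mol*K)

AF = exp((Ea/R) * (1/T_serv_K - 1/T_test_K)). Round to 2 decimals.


T_test_K = 372.15, T_serv_K = 297.15
AF = exp((72/8.314e-3) * (1/297.15 - 1/372.15))
= 355.46

355.46


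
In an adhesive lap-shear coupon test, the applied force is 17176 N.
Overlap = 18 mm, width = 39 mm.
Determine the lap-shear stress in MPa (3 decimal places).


stress = F / (overlap * width)
= 17176 / (18 * 39)
= 24.467 MPa

24.467


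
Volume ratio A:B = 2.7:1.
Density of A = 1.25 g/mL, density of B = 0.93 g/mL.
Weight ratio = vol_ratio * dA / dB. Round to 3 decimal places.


Wt ratio = 2.7 * 1.25 / 0.93
= 3.629

3.629


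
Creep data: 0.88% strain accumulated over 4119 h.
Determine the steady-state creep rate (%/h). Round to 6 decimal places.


Rate = 0.88 / 4119 = 0.000214 %/h

0.000214


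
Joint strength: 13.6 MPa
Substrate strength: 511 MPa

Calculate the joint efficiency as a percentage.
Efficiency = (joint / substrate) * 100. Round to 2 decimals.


Efficiency = (13.6 / 511) * 100 = 2.66%

2.66


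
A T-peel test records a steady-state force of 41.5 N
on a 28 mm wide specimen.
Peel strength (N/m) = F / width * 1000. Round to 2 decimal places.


Peel strength = 41.5 / 28 * 1000
= 1482.14 N/m

1482.14


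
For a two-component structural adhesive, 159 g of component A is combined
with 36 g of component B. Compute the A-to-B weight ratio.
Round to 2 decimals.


Weight ratio A:B = 159 / 36
= 4.42

4.42


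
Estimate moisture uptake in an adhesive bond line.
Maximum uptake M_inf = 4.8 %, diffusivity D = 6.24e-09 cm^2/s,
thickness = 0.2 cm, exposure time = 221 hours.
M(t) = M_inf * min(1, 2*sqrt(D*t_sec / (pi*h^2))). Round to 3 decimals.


Convert time: 221 h = 795600 s
ratio = min(1, 2*sqrt(6.24e-09*795600/(pi*0.2^2)))
= 0.397525
M(t) = 4.8 * 0.397525 = 1.908%

1.908


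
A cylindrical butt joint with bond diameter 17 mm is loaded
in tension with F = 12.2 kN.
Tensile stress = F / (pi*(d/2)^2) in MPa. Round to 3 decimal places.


Area = pi * (17/2)^2 = 226.9801 mm^2
Stress = 12.2*1000 / 226.9801
= 53.749 MPa

53.749


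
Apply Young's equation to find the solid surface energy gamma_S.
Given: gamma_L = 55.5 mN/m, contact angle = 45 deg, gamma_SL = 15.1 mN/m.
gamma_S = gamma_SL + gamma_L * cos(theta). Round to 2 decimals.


theta_rad = 45 * pi/180 = 0.785398
gamma_S = 15.1 + 55.5 * cos(0.785398)
= 54.34 mN/m

54.34


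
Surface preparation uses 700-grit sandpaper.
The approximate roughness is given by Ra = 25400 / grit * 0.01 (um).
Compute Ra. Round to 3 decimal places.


Ra = 25400 / 700 * 0.01
= 254 / 700
= 0.363 um

0.363


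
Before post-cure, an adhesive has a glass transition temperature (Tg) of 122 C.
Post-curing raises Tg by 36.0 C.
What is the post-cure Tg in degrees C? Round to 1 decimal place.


Tg_post = Tg_base + delta_Tg
= 122 + 36.0
= 158.0 C

158.0


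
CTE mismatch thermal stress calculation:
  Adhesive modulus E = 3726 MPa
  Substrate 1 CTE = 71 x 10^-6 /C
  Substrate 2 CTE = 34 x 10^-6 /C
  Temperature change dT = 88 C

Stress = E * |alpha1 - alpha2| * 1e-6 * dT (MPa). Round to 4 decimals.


delta_alpha = |71 - 34| = 37 x 10^-6/C
Stress = 3726 * 37e-6 * 88
= 12.1319 MPa

12.1319


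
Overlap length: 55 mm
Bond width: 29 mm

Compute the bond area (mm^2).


Bond area = 55 * 29 = 1595 mm^2

1595


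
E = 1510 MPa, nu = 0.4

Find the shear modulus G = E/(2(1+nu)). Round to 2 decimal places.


G = 1510 / (2 * 1.40)
= 539.29 MPa

539.29


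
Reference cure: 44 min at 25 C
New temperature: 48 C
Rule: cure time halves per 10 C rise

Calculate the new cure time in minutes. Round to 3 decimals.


factor = 2^((48-25)/10) = 4.9246
t_new = 44 / 4.9246 = 8.935 min

8.935


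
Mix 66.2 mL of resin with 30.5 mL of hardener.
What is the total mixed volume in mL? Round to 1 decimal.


Total = 66.2 + 30.5 = 96.7 mL

96.7


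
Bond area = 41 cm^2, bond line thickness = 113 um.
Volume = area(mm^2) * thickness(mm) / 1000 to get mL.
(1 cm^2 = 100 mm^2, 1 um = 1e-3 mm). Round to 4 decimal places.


area_mm2 = 41 * 100 = 4100
blt_mm = 113 * 1e-3 = 0.113
vol_mm3 = 4100 * 0.113 = 463.3
vol_mL = 463.3 / 1000 = 0.4633 mL

0.4633


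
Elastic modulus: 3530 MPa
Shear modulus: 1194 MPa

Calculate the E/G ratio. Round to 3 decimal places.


E / G = 3530 / 1194 = 2.956

2.956


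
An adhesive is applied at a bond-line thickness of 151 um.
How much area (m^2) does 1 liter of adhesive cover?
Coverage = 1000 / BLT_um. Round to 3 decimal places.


Coverage = 1000 / 151 = 6.623 m^2

6.623


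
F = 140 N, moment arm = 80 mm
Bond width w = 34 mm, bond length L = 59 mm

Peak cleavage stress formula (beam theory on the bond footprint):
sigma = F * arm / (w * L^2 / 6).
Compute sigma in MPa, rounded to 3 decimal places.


sigma = (140 * 80) / (34 * 3481 / 6)
= 11200 * 6 / 118354
= 67200 / 118354
= 0.568 MPa

0.568


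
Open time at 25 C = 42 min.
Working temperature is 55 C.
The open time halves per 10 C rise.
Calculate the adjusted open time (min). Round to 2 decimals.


factor = 2^((55 - 25) / 10) = 8.0000
ot = 42 / 8.0000 = 5.25 min

5.25


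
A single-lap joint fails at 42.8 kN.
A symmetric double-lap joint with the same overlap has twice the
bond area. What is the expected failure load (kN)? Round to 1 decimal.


Double-lap load = 2 * 42.8 = 85.6 kN

85.6


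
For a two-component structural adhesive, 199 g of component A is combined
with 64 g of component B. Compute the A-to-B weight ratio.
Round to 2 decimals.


Weight ratio A:B = 199 / 64
= 3.11

3.11


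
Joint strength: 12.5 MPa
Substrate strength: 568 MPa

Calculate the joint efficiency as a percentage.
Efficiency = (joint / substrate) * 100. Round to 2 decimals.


Efficiency = (12.5 / 568) * 100 = 2.20%

2.20


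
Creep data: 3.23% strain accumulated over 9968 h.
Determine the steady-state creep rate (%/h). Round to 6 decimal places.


Rate = 3.23 / 9968 = 0.000324 %/h

0.000324


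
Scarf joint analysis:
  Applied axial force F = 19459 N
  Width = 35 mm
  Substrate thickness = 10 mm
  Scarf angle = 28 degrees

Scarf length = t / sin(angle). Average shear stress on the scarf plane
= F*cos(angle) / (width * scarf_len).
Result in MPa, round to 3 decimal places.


Scarf length = 10 / sin(28 deg) = 21.3005 mm
cos(28 deg) = 0.882948
Shear = 19459 * 0.882948 / (35 * 21.3005)
= 23.046 MPa

23.046


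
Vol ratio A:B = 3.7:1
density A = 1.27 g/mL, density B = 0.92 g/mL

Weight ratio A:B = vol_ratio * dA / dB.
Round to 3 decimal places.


Weight ratio = 3.7 * 1.27 / 0.92
= 5.108

5.108


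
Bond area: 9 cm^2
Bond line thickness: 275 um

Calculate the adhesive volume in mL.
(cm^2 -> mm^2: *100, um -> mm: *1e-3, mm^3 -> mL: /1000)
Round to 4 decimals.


V = 9*100 * 275*1e-3 / 1000
= 0.2475 mL

0.2475


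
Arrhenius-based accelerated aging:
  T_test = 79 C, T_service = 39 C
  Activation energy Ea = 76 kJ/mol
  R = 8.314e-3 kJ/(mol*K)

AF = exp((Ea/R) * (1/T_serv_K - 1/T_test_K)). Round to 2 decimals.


T_test_K = 352.15, T_serv_K = 312.15
AF = exp((76/8.314e-3) * (1/312.15 - 1/352.15))
= 27.84

27.84


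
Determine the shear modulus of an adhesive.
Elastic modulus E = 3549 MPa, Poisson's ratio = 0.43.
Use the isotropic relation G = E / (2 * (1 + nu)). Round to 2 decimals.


G = 3549 / (2*(1+0.43)) = 3549 / 2.86
= 1240.91 MPa

1240.91


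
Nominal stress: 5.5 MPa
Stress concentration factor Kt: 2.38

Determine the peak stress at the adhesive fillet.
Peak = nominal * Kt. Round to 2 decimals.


Peak stress = 5.5 * 2.38
= 13.09 MPa

13.09


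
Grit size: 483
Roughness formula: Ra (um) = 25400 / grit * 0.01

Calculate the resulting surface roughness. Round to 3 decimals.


Ra = 25400 / 483 * 0.01
= 0.526 um

0.526


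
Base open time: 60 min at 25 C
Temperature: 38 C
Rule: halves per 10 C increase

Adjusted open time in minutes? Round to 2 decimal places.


Acceleration = 2^((38-25)/10) = 2.4623
Open time = 60 / 2.4623 = 24.37 min

24.37


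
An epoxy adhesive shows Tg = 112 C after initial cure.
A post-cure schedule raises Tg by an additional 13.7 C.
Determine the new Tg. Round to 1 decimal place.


New Tg = 112 + 13.7
= 125.7 C

125.7


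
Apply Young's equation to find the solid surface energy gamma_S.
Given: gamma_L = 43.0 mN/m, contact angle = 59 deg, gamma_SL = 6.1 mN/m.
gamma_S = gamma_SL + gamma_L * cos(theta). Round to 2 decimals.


theta_rad = 59 * pi/180 = 1.029744
gamma_S = 6.1 + 43.0 * cos(1.029744)
= 28.25 mN/m

28.25


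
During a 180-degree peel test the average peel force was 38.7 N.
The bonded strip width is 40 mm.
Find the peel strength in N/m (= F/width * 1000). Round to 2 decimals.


Peel strength = F/width * 1000
= 38.7 / 40 * 1000
= 967.50 N/m

967.50


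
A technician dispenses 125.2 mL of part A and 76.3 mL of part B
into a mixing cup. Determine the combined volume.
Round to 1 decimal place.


Combined volume = 125.2 + 76.3
= 201.5 mL

201.5


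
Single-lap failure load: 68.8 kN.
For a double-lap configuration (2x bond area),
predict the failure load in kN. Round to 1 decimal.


Failure load = 68.8 * 2 = 137.6 kN

137.6


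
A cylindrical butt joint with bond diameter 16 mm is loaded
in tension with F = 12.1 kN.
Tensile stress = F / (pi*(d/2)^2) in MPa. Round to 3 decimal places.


Area = pi * (16/2)^2 = 201.0619 mm^2
Stress = 12.1*1000 / 201.0619
= 60.180 MPa

60.180


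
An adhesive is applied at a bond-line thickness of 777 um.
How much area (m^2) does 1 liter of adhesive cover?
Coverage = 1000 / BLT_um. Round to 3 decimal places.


Coverage = 1000 / 777 = 1.287 m^2

1.287


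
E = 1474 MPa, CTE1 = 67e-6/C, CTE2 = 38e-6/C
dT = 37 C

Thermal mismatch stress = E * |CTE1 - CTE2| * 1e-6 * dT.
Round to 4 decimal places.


= 1474 * 29e-6 * 37
= 1.5816 MPa

1.5816


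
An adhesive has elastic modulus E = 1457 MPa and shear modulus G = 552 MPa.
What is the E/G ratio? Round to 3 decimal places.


E/G = 1457 / 552 = 2.639

2.639


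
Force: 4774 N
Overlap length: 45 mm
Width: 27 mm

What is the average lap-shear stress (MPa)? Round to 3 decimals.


Average shear stress = F / (overlap * width)
= 4774 / (45 * 27)
= 3.929 MPa

3.929


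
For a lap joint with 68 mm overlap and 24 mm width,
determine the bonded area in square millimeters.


Area = 68 * 24 = 1632 mm^2

1632


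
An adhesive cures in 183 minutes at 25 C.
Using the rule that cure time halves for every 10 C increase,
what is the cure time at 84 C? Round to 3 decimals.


Factor = 2^((84 - 25) / 10) = 59.7141
Cure time = 183 / 59.7141
= 3.065 minutes

3.065


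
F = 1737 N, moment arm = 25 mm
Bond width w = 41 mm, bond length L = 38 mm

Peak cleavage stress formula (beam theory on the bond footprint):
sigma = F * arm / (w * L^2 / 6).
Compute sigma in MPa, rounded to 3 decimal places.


sigma = (1737 * 25) / (41 * 1444 / 6)
= 43425 * 6 / 59204
= 260550 / 59204
= 4.401 MPa

4.401


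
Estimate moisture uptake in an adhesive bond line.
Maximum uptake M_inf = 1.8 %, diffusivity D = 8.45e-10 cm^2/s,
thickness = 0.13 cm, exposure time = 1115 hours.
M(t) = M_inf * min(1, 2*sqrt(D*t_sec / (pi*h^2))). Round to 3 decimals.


Convert time: 1115 h = 4014000 s
ratio = min(1, 2*sqrt(8.45e-10*4014000/(pi*0.13^2)))
= 0.505509
M(t) = 1.8 * 0.505509 = 0.910%

0.910


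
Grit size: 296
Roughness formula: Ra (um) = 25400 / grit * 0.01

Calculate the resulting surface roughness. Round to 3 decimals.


Ra = 25400 / 296 * 0.01
= 0.858 um

0.858


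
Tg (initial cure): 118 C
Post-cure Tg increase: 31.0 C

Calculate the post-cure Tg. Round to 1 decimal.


Post-cure Tg = 118 + 31.0 = 149.0 C

149.0


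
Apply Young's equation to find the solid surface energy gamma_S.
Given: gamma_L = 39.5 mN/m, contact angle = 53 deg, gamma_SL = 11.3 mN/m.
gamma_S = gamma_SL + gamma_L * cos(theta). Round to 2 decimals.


theta_rad = 53 * pi/180 = 0.925025
gamma_S = 11.3 + 39.5 * cos(0.925025)
= 35.07 mN/m

35.07


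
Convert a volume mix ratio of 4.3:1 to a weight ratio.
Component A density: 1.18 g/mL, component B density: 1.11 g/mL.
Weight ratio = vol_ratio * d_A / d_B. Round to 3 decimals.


= 4.3 * 1.18 / 1.11 = 4.571

4.571


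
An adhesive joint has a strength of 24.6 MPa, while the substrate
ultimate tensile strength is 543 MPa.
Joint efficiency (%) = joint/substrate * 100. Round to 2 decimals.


Efficiency = 24.6 / 543 * 100
= 4.53%

4.53


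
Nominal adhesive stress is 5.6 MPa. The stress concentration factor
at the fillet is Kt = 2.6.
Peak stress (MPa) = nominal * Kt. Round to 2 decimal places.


Peak = 5.6 * 2.6 = 14.56 MPa

14.56


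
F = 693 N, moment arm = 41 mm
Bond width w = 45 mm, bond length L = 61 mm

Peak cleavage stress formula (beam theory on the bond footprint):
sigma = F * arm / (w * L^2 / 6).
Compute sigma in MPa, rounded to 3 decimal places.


sigma = (693 * 41) / (45 * 3721 / 6)
= 28413 * 6 / 167445
= 170478 / 167445
= 1.018 MPa

1.018


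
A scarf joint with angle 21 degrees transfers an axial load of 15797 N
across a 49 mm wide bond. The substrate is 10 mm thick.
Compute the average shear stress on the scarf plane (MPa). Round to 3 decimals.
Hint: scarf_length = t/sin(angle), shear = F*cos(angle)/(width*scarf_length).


scarf_length = 10 / sin(21 deg) = 27.9043 mm
cos(21 deg) = 0.933580
shear stress = 15797 * 0.933580 / (49 * 27.9043)
= 10.786 MPa

10.786


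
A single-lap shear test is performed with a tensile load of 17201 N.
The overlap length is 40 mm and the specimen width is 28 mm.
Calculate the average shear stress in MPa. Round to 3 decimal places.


Shear stress = F / (overlap * width)
= 17201 / (40 * 28)
= 17201 / 1120
= 15.358 MPa

15.358


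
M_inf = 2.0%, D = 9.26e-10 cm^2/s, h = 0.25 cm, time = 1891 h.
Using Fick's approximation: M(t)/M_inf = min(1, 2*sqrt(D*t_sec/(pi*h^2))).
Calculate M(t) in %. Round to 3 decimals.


t = 6807600 s
ratio = min(1, 2*sqrt(9.26e-10*6807600/(pi*0.0625)))
= 0.358358
M(t) = 2.0 * 0.358358 = 0.717%

0.717


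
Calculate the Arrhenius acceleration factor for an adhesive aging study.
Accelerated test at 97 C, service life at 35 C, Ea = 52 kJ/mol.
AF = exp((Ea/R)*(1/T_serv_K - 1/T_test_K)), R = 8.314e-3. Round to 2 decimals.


T_test = 370.15 K, T_serv = 308.15 K
Ea/R = 52 / 0.008314 = 6254.51
AF = exp(6254.51 * (1/308.15 - 1/370.15))
= 29.96

29.96


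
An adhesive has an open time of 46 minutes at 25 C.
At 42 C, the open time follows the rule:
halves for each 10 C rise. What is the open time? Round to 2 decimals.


Factor = 2^((42-25)/10) = 3.2490
Open time = 46 / 3.2490 = 14.16 min

14.16


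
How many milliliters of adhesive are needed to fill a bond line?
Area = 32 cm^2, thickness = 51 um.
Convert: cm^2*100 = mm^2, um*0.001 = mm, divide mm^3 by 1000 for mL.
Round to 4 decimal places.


= (32 * 100) * (51 * 0.001) / 1000
= 0.1632 mL

0.1632


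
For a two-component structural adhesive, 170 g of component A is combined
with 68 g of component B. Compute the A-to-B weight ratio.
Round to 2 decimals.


Weight ratio A:B = 170 / 68
= 2.50

2.50


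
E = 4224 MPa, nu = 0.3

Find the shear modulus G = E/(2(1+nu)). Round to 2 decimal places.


G = 4224 / (2 * 1.30)
= 1624.62 MPa

1624.62


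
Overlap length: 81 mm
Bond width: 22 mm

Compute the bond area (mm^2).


Bond area = 81 * 22 = 1782 mm^2

1782


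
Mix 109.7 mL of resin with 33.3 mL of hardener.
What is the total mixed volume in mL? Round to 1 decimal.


Total = 109.7 + 33.3 = 143.0 mL

143.0


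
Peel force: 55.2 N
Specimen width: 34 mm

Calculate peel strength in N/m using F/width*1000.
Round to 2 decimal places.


Peel strength = 55.2 / 34 * 1000 = 1623.53 N/m

1623.53


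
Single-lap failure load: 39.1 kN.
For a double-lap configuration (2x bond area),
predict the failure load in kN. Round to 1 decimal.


Failure load = 39.1 * 2 = 78.2 kN

78.2


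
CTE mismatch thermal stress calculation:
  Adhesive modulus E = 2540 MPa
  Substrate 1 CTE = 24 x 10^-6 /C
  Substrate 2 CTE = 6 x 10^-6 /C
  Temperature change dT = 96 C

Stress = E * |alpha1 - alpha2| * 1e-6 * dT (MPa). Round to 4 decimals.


delta_alpha = |24 - 6| = 18 x 10^-6/C
Stress = 2540 * 18e-6 * 96
= 4.3891 MPa

4.3891


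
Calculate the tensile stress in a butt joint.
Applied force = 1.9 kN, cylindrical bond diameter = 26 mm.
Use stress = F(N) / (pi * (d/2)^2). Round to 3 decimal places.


A = pi * 13.0^2 = 530.9292 mm^2
sigma = 1900.0 / 530.9292 = 3.579 MPa

3.579


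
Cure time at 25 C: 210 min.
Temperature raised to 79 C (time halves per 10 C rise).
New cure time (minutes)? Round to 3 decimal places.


Acceleration factor = 2^(54/10) = 42.2243
New time = 210 / 42.2243 = 4.973 min

4.973


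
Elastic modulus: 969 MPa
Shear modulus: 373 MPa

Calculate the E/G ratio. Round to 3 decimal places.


E / G = 969 / 373 = 2.598

2.598


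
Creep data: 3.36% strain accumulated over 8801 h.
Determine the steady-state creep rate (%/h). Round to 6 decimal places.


Rate = 3.36 / 8801 = 0.000382 %/h

0.000382


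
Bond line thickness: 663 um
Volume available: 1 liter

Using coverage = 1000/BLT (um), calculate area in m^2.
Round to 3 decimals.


1 L = 1e6 mm^3, thickness = 663 um = 0.663 mm
Area = 1e6 / 0.663 mm^2 = (1e6 / 0.663) / 1e6 m^2 = 1000 / 663 m^2
= 1.508 m^2

1.508


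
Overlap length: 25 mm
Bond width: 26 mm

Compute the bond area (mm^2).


Bond area = 25 * 26 = 650 mm^2

650


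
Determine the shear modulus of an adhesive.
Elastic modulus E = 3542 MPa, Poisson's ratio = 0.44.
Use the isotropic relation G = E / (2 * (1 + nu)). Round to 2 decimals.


G = 3542 / (2*(1+0.44)) = 3542 / 2.88
= 1229.86 MPa

1229.86


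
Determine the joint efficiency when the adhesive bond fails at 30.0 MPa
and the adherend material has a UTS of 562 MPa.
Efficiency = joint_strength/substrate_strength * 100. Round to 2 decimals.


Joint efficiency = 30.0 / 562 * 100
= 5.34%

5.34


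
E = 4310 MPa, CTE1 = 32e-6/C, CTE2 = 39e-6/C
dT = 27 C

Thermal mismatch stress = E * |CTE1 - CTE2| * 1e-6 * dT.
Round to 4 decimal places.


= 4310 * 7e-6 * 27
= 0.8146 MPa

0.8146


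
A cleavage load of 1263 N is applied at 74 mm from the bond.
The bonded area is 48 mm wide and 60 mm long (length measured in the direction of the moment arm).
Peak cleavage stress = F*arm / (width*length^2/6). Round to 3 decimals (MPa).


Moment = 1263 * 74 = 93462 N*mm
Section modulus = 48 * 3600 / 6 = 172800 / 6 mm^3
Stress = 93462 / (172800 / 6) = 560772 / 172800
= 3.245 MPa

3.245


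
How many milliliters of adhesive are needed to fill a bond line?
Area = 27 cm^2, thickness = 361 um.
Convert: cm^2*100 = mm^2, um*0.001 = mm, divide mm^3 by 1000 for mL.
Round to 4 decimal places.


= (27 * 100) * (361 * 0.001) / 1000
= 0.9747 mL

0.9747


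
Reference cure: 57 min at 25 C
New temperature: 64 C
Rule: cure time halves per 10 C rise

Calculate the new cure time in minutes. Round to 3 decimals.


factor = 2^((64-25)/10) = 14.9285
t_new = 57 / 14.9285 = 3.818 min

3.818


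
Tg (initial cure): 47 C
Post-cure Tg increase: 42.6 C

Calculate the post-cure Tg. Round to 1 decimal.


Post-cure Tg = 47 + 42.6 = 89.6 C

89.6


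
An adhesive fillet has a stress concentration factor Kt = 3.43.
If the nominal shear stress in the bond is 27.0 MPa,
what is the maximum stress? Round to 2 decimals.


Max stress = 27.0 * 3.43 = 92.61 MPa

92.61


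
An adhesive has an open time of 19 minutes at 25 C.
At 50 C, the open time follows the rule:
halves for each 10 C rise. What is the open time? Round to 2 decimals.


Factor = 2^((50-25)/10) = 5.6569
Open time = 19 / 5.6569 = 3.36 min

3.36


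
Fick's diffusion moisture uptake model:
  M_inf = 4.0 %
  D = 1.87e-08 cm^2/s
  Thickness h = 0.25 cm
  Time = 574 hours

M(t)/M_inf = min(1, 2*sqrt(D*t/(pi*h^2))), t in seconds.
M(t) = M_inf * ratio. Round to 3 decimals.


t_sec = 574 * 3600 = 2066400
ratio = 2*sqrt(1.87e-08*2066400/(pi*0.25^2))
= min(1, 0.887244)
= 0.887244
M(t) = 4.0 * 0.887244 = 3.549 %

3.549


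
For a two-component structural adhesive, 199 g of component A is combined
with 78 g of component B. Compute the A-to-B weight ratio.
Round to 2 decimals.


Weight ratio A:B = 199 / 78
= 2.55

2.55


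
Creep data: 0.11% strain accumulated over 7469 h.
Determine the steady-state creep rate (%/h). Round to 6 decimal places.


Rate = 0.11 / 7469 = 0.000015 %/h

0.000015


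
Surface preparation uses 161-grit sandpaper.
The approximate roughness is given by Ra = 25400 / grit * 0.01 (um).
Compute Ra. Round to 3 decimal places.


Ra = 25400 / 161 * 0.01
= 254 / 161
= 1.578 um

1.578


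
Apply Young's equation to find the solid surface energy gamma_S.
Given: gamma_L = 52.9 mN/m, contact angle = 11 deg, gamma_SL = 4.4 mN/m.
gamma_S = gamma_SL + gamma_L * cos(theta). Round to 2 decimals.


theta_rad = 11 * pi/180 = 0.191986
gamma_S = 4.4 + 52.9 * cos(0.191986)
= 56.33 mN/m

56.33


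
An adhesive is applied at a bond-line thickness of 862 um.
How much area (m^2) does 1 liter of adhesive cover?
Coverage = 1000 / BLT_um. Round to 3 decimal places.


Coverage = 1000 / 862 = 1.160 m^2

1.160


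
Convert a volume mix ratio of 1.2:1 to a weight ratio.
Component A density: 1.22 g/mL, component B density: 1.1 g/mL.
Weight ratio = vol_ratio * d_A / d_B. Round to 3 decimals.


= 1.2 * 1.22 / 1.1 = 1.331

1.331


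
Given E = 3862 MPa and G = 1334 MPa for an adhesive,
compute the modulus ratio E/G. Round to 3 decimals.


E/G ratio = 3862 / 1334 = 2.895

2.895


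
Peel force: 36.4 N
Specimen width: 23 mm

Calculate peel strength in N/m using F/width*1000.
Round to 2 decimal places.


Peel strength = 36.4 / 23 * 1000 = 1582.61 N/m

1582.61


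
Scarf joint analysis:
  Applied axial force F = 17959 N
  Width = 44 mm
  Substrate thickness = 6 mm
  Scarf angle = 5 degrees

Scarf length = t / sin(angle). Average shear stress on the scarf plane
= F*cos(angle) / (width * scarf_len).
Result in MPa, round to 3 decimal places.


Scarf length = 6 / sin(5 deg) = 68.8423 mm
cos(5 deg) = 0.996195
Shear = 17959 * 0.996195 / (44 * 68.8423)
= 5.906 MPa

5.906


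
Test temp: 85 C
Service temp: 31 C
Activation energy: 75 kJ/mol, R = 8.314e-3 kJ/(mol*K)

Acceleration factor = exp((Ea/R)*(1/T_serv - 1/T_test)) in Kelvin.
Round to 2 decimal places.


AF = exp((75/0.008314)*(1/304.15 - 1/358.15))
= 87.52

87.52


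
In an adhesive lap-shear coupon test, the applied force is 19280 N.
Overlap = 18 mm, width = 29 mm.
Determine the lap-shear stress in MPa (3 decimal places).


stress = F / (overlap * width)
= 19280 / (18 * 29)
= 36.935 MPa

36.935


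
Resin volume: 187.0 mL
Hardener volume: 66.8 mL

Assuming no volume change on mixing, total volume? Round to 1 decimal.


V_total = 187.0 + 66.8 = 253.8 mL

253.8


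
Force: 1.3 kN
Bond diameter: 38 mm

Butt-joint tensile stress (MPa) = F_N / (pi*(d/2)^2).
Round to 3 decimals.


F_N = 1.3 * 1000 = 1300.0 N
A = pi*(19.0)^2 = 1134.1149 mm^2
stress = 1300.0 / 1134.1149 = 1.146 MPa

1.146


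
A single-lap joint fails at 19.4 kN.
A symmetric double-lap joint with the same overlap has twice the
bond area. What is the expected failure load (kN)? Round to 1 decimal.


Double-lap load = 2 * 19.4 = 38.8 kN

38.8


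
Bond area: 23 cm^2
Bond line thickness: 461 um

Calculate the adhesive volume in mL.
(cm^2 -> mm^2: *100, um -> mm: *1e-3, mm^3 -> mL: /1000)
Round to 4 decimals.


V = 23*100 * 461*1e-3 / 1000
= 1.0603 mL

1.0603


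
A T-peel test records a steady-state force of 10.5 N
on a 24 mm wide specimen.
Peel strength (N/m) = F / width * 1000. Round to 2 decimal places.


Peel strength = 10.5 / 24 * 1000
= 437.50 N/m

437.50


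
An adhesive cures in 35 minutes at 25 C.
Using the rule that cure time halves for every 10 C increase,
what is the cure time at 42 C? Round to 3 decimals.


Factor = 2^((42 - 25) / 10) = 3.2490
Cure time = 35 / 3.2490
= 10.773 minutes

10.773


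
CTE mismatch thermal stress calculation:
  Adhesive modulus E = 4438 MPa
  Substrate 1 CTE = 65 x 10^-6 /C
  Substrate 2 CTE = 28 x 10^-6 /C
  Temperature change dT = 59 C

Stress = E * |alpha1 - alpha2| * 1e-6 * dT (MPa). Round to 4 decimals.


delta_alpha = |65 - 28| = 37 x 10^-6/C
Stress = 4438 * 37e-6 * 59
= 9.6882 MPa

9.6882


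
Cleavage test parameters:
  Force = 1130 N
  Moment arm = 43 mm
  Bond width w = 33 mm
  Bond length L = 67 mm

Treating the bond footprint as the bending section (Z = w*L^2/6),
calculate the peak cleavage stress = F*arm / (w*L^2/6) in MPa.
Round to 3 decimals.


M = 1130 * 43 = 48590 N*mm
Z = 33 * 67^2 / 6 = 148137 / 6 mm^3
sigma = M / Z = 6 * 48590 / 148137 = 291540 / 148137
= 1.968 MPa

1.968


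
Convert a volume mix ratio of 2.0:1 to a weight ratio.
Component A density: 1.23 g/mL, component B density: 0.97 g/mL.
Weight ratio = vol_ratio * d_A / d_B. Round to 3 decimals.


= 2.0 * 1.23 / 0.97 = 2.536

2.536


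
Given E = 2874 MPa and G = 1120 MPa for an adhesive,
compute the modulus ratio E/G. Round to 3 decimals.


E/G ratio = 2874 / 1120 = 2.566

2.566


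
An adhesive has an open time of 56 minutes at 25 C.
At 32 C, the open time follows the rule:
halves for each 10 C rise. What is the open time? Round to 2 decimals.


Factor = 2^((32-25)/10) = 1.6245
Open time = 56 / 1.6245 = 34.47 min

34.47


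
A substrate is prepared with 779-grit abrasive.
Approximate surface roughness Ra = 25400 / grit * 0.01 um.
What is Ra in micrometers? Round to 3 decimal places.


Ra = 25400 / 779 * 0.01 = 0.326 um

0.326


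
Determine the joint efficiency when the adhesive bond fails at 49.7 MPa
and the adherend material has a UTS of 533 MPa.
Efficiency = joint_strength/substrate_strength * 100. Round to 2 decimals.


Joint efficiency = 49.7 / 533 * 100
= 9.32%

9.32


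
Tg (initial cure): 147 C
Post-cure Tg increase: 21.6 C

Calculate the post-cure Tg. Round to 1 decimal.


Post-cure Tg = 147 + 21.6 = 168.6 C

168.6


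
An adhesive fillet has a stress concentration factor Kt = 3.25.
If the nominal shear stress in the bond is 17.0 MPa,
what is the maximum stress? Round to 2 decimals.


Max stress = 17.0 * 3.25 = 55.25 MPa

55.25


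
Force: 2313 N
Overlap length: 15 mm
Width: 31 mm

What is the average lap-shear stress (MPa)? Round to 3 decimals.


Average shear stress = F / (overlap * width)
= 2313 / (15 * 31)
= 4.974 MPa

4.974


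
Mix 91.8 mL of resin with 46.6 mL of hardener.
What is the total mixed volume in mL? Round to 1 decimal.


Total = 91.8 + 46.6 = 138.4 mL

138.4


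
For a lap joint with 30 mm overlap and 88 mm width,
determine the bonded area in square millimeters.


Area = 30 * 88 = 2640 mm^2

2640


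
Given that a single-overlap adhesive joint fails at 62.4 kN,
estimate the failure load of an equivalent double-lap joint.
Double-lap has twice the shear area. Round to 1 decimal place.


Double-lap factor = 2
Expected load = 62.4 * 2 = 124.8 kN

124.8


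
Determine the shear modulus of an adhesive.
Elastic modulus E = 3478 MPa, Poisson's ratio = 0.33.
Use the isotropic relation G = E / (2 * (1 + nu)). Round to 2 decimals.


G = 3478 / (2*(1+0.33)) = 3478 / 2.66
= 1307.52 MPa

1307.52


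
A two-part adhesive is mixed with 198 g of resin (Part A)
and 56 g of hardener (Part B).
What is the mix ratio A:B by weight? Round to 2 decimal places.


Mix ratio = mass_A / mass_B
= 198 / 56
= 3.54

3.54


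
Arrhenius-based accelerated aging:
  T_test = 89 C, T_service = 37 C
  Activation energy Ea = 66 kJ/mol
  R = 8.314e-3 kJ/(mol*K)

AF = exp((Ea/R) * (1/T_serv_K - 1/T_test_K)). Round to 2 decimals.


T_test_K = 362.15, T_serv_K = 310.15
AF = exp((66/8.314e-3) * (1/310.15 - 1/362.15))
= 39.46

39.46


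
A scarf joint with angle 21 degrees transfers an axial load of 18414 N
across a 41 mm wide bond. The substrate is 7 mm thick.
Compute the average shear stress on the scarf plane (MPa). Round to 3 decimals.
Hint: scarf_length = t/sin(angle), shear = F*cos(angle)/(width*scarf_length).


scarf_length = 7 / sin(21 deg) = 19.5330 mm
cos(21 deg) = 0.933580
shear stress = 18414 * 0.933580 / (41 * 19.5330)
= 21.466 MPa

21.466


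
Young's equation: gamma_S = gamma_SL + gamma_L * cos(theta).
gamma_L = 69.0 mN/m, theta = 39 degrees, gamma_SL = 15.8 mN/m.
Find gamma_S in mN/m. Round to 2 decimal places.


cos(39 deg) = 0.777146
gamma_S = 15.8 + 69.0 * 0.777146
= 69.42 mN/m

69.42


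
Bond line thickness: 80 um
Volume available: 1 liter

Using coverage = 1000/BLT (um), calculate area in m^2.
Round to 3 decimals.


1 L = 1e6 mm^3, thickness = 80 um = 0.08 mm
Area = 1e6 / 0.08 mm^2 = (1e6 / 0.08) / 1e6 m^2 = 1000 / 80 m^2
= 12.500 m^2

12.500


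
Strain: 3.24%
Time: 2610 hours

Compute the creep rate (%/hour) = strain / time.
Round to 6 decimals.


Creep rate = 3.24 / 2610
= 0.001241 %/h

0.001241


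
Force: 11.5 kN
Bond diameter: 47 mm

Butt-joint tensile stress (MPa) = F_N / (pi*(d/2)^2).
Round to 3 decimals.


F_N = 11.5 * 1000 = 11500.0 N
A = pi*(23.5)^2 = 1734.9445 mm^2
stress = 11500.0 / 1734.9445 = 6.628 MPa

6.628


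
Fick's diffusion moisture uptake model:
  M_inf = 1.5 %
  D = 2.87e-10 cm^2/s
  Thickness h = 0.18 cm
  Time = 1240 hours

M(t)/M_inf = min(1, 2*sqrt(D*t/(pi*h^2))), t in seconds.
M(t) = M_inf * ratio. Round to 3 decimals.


t_sec = 1240 * 3600 = 4464000
ratio = 2*sqrt(2.87e-10*4464000/(pi*0.18^2))
= min(1, 0.224381)
= 0.224381
M(t) = 1.5 * 0.224381 = 0.337 %

0.337


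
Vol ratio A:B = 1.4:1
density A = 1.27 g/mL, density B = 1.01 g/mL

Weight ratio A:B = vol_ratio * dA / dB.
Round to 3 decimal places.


Weight ratio = 1.4 * 1.27 / 1.01
= 1.760

1.760


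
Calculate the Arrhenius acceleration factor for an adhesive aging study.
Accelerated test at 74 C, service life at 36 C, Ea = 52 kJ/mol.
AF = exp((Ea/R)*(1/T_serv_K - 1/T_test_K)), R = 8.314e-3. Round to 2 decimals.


T_test = 347.15 K, T_serv = 309.15 K
Ea/R = 52 / 0.008314 = 6254.51
AF = exp(6254.51 * (1/309.15 - 1/347.15))
= 9.16

9.16


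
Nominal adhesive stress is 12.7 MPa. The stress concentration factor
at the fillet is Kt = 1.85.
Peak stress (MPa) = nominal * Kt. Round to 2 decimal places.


Peak = 12.7 * 1.85 = 23.50 MPa

23.50


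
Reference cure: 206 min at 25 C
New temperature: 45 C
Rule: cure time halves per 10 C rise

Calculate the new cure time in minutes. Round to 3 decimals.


factor = 2^((45-25)/10) = 4.0000
t_new = 206 / 4.0000 = 51.500 min

51.500


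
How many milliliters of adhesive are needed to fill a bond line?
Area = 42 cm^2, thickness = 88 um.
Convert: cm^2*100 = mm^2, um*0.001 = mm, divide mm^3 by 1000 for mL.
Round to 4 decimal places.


= (42 * 100) * (88 * 0.001) / 1000
= 0.3696 mL

0.3696


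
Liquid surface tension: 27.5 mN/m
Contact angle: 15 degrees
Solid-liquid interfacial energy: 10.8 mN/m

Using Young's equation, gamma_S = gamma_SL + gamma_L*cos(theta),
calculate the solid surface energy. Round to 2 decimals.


gamma_S = 10.8 + 27.5 * cos(15)
= 37.36 mN/m

37.36


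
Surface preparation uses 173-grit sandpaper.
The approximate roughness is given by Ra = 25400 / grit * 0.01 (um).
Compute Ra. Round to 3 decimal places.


Ra = 25400 / 173 * 0.01
= 254 / 173
= 1.468 um

1.468


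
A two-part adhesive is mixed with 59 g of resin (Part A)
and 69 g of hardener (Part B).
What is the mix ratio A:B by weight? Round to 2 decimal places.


Mix ratio = mass_A / mass_B
= 59 / 69
= 0.86

0.86


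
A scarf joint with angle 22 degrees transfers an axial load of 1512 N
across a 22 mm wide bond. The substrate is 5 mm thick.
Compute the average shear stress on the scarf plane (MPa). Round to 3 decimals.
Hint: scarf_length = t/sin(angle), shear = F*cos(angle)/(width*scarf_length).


scarf_length = 5 / sin(22 deg) = 13.3473 mm
cos(22 deg) = 0.927184
shear stress = 1512 * 0.927184 / (22 * 13.3473)
= 4.774 MPa

4.774


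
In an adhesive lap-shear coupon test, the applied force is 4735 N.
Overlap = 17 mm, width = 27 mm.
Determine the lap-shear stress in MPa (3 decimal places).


stress = F / (overlap * width)
= 4735 / (17 * 27)
= 10.316 MPa

10.316


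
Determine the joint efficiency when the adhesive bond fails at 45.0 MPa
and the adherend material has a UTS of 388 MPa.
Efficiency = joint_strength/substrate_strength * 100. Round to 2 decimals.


Joint efficiency = 45.0 / 388 * 100
= 11.60%

11.60


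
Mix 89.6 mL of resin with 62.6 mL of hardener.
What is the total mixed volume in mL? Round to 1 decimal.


Total = 89.6 + 62.6 = 152.2 mL

152.2


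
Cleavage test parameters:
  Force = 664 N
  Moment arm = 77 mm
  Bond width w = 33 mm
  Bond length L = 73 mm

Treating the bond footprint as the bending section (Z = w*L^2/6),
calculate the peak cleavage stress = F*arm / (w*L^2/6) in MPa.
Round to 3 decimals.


M = 664 * 77 = 51128 N*mm
Z = 33 * 73^2 / 6 = 175857 / 6 mm^3
sigma = M / Z = 6 * 51128 / 175857 = 306768 / 175857
= 1.744 MPa

1.744


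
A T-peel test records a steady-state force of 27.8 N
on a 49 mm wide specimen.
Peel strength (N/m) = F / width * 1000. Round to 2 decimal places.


Peel strength = 27.8 / 49 * 1000
= 567.35 N/m

567.35


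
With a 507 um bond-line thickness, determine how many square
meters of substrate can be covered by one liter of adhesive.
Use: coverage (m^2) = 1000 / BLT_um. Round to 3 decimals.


Coverage = 1000 / 507 = 1.972 m^2

1.972


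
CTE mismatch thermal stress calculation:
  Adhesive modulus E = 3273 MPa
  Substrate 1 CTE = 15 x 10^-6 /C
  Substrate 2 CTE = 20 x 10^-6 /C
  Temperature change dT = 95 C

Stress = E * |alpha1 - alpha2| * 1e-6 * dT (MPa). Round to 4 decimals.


delta_alpha = |15 - 20| = 5 x 10^-6/C
Stress = 3273 * 5e-6 * 95
= 1.5547 MPa

1.5547


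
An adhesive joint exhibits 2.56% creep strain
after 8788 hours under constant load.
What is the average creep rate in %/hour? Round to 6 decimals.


Creep rate = strain / time
= 2.56 / 8788
= 0.000291 %/h

0.000291


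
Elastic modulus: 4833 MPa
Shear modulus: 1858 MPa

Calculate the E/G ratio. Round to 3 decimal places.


E / G = 4833 / 1858 = 2.601

2.601


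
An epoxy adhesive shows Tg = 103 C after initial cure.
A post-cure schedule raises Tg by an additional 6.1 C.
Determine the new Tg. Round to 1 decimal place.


New Tg = 103 + 6.1
= 109.1 C

109.1


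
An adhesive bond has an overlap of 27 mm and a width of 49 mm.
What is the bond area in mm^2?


Bond area = overlap * width
= 27 * 49
= 1323 mm^2

1323


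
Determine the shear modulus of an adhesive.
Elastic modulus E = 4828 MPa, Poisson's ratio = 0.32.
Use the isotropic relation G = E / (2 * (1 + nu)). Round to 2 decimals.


G = 4828 / (2*(1+0.32)) = 4828 / 2.64
= 1828.79 MPa

1828.79
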